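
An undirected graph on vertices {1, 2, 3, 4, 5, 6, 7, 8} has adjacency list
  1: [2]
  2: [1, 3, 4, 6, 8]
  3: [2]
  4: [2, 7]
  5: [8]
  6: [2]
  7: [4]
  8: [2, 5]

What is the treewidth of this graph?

A width-1 tree decomposition is:
Bags: B1 = {2, 4}  B2 = {4, 7}  B3 = {2, 8}  B4 = {2, 3}  B5 = {5, 8}  B6 = {1, 2}  B7 = {2, 6}
Tree: B1–B2, B1–B3, B3–B4, B3–B5, B4–B6, B1–B7
Every bag has size at most 2, so the width is 2 − 1 = 1 and tw(G) ≤ 1. Since G has at least one edge (e.g. 2–4), it is not an edgeless graph, so tw(G) ≥ 1. The upper and lower bounds meet at 1, so that is the treewidth.

1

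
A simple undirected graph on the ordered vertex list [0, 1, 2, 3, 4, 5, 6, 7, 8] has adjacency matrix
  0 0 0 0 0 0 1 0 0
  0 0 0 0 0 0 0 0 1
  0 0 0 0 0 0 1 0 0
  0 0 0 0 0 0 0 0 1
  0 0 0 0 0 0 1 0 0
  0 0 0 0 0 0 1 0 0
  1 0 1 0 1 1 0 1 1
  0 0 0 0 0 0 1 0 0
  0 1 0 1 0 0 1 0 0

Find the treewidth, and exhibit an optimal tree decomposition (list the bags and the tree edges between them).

Treewidth 1.
One optimal decomposition is:
Bags: B1 = {6, 8}  B2 = {3, 8}  B3 = {1, 8}  B4 = {5, 6}  B5 = {4, 6}  B6 = {6, 7}  B7 = {0, 6}  B8 = {2, 6}
Tree: B1–B2, B1–B3, B1–B4, B4–B5, B5–B6, B4–B7, B4–B8

Each bag holds 2 vertices, so the decomposition has width 1, which upper-bounds the treewidth. Any graph with an edge has treewidth ≥ 1, and G has the edge 8–6. Hence tw(G) = 1 exactly.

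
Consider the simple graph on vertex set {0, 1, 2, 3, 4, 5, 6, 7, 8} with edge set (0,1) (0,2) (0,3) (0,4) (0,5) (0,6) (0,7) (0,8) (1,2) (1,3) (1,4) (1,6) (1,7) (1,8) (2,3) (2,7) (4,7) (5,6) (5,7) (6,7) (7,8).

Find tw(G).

A width-3 tree decomposition is:
Bags: B1 = {0, 1, 7, 8}  B2 = {0, 1, 2, 7}  B3 = {0, 1, 6, 7}  B4 = {0, 1, 2, 3}  B5 = {0, 1, 4, 7}  B6 = {0, 5, 6, 7}
Tree: B1–B2, B1–B3, B2–B4, B2–B5, B3–B6
The largest bag has 4 vertices, giving width 3; this decomposition certifies tw(G) ≤ 3. On the other hand G contains the 4-clique {0, 1, 2, 3}. A clique must lie in a single bag of any decomposition, so no decomposition can have width below 3. Combining the bounds, tw(G) = 3.

3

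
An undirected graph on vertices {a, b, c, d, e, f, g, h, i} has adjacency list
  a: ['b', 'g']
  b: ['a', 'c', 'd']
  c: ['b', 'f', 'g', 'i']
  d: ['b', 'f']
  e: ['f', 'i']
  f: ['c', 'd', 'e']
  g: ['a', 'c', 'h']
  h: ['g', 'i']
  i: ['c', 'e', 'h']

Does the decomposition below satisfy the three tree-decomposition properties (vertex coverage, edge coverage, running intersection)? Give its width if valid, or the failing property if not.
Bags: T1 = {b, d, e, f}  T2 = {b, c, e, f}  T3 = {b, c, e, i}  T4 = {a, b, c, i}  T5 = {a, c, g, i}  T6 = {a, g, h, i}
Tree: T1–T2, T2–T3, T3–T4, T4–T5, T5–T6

Checking the three conditions: (i) the bags cover all of {a, b, c, d, e, f, g, h, i}; (ii) for each edge, some bag contains both endpoints; (iii) the bags containing any fixed vertex form a subtree. All hold, so the decomposition is valid with width 4 − 1 = 3.

Yes; width 3.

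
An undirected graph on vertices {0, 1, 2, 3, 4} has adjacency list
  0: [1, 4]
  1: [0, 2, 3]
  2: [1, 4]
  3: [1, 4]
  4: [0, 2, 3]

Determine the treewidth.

A width-2 tree decomposition is:
Bags: B1 = {1, 3, 4}  B2 = {1, 2, 4}  B3 = {0, 1, 4}
Tree: B1–B2, B2–B3
The largest bag has 3 vertices, giving width 2; this decomposition certifies tw(G) ≤ 2. The edges 1–3–4–2–1 form a cycle, so G is not a tree and its treewidth is at least 2. Combining the bounds, tw(G) = 2.

2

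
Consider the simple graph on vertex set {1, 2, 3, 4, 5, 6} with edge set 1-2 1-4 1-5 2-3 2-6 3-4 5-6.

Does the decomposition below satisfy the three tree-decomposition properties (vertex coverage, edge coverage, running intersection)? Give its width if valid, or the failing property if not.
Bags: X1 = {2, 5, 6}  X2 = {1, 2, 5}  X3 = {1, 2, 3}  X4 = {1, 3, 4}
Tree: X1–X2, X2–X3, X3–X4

Yes; width 2.

Checking the three conditions: (i) the bags cover all of {1, 2, 3, 4, 5, 6}; (ii) for each edge, some bag contains both endpoints; (iii) the bags containing any fixed vertex form a subtree. All hold, so the decomposition is valid with width 3 − 1 = 2.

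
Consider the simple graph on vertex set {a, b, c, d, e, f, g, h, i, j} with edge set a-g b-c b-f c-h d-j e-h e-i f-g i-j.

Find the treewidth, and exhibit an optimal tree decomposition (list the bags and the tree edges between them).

Treewidth 1.
One such decomposition:
Bags: B1 = {d, j}  B2 = {i, j}  B3 = {e, i}  B4 = {e, h}  B5 = {c, h}  B6 = {b, c}  B7 = {b, f}  B8 = {f, g}  B9 = {a, g}
Tree: B1–B2, B2–B3, B3–B4, B4–B5, B5–B6, B6–B7, B7–B8, B8–B9

Each bag holds 2 vertices, so the decomposition has width 1, which upper-bounds the treewidth. Since G has at least one edge (e.g. d–j), it is not an edgeless graph, so tw(G) ≥ 1. Combining the bounds, tw(G) = 1.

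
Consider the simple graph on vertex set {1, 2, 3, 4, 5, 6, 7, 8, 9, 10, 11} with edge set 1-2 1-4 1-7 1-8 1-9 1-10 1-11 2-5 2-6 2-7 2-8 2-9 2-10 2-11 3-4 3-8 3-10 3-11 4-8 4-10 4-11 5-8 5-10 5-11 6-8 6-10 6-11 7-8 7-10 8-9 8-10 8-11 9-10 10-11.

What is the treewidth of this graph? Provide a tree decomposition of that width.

Every bag has size at most 5, so the width is 5 − 1 = 4 and tw(G) ≤ 4. For the lower bound, the 5 vertices {1, 2, 8, 9, 10} are pairwise adjacent, and any tree decomposition puts a clique entirely inside one bag — forcing width ≥ 4. Combining the bounds, tw(G) = 4.

Treewidth 4.
One optimal decomposition is:
Bags: B1 = {1, 2, 7, 8, 10}  B2 = {1, 2, 8, 10, 11}  B3 = {1, 4, 8, 10, 11}  B4 = {2, 6, 8, 10, 11}  B5 = {3, 4, 8, 10, 11}  B6 = {2, 5, 8, 10, 11}  B7 = {1, 2, 8, 9, 10}
Tree: B1–B2, B2–B3, B2–B4, B3–B5, B4–B6, B1–B7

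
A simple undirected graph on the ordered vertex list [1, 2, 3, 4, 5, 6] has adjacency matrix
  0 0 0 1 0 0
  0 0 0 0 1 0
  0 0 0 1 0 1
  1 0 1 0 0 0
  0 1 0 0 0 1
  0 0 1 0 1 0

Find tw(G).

A width-1 tree decomposition is:
Bags: B1 = {1, 4}  B2 = {3, 4}  B3 = {3, 6}  B4 = {5, 6}  B5 = {2, 5}
Tree: B1–B2, B2–B3, B3–B4, B4–B5
The largest bag has 2 vertices, giving width 1; this decomposition certifies tw(G) ≤ 1. Any graph with an edge has treewidth ≥ 1, and G has the edge 1–4. Combining the bounds, tw(G) = 1.

1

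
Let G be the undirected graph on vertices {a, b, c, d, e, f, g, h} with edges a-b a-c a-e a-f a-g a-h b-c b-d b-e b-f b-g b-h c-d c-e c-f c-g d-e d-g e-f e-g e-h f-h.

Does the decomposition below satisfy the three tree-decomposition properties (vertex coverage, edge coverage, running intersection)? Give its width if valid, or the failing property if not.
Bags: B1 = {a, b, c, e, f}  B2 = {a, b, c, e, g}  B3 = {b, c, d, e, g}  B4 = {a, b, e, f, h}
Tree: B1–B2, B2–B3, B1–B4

Yes; width 4.

Every vertex of G appears in some bag (union = {a, b, c, d, e, f, g, h}); every edge is covered by a bag; and for each vertex v the set of bags containing v is connected in the bag tree. The decomposition is therefore valid. The largest bag has 5 vertices, so the width is 4.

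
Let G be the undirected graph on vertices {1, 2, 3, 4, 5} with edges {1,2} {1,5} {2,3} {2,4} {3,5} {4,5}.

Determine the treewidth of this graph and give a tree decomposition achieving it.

The largest bag has 3 vertices, giving width 2; this decomposition certifies tw(G) ≤ 2. Since 5–3–2–1–5 is a cycle in G, G is not acyclic. Forests are exactly the graphs of treewidth ≤ 1, so tw(G) ≥ 2. Hence tw(G) = 2 exactly.

Treewidth 2.
One such decomposition:
Bags: B1 = {2, 3, 5}  B2 = {1, 2, 5}  B3 = {2, 4, 5}
Tree: B1–B2, B2–B3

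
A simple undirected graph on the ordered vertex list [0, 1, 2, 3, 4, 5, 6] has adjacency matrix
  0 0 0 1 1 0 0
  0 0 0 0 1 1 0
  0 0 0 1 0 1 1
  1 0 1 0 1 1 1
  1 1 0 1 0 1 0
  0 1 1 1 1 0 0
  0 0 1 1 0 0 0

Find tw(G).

A width-2 tree decomposition is:
Bags: B1 = {3, 4, 5}  B2 = {1, 4, 5}  B3 = {2, 3, 5}  B4 = {2, 3, 6}  B5 = {0, 3, 4}
Tree: B1–B2, B1–B3, B3–B4, B1–B5
Every bag has size at most 3, so the width is 3 − 1 = 2 and tw(G) ≤ 2. Conversely, {1, 4, 5} is a clique of size 3, and the vertices of any clique must share a bag in every tree decomposition; so some bag has ≥ 3 vertices and tw(G) ≥ 2. The upper and lower bounds meet at 2, so that is the treewidth.

2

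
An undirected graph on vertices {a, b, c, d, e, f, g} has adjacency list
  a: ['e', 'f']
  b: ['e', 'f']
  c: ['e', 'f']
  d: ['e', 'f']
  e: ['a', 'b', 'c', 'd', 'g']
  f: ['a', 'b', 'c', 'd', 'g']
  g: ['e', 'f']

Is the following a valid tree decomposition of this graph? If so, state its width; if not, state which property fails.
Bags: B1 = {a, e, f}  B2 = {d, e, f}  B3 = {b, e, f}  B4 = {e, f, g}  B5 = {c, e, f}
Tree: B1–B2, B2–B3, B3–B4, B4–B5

Vertex coverage: the bags together contain {a, b, c, d, e, f, g}, the full vertex set. Edge coverage: each edge of G has both endpoints in at least one bag. Running intersection: for every vertex, the bags containing it form a connected subtree. All three properties hold, so this is a valid tree decomposition of width max|bag| − 1 = 2, and hence tw(G) ≤ 2.

Yes; width 2.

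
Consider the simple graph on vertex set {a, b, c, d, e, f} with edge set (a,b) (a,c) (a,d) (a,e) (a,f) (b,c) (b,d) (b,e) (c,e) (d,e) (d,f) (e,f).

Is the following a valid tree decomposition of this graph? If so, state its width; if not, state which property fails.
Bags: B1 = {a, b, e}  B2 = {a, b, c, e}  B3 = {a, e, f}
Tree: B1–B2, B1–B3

No — vertex d appears in no bag.

A tree decomposition must satisfy three properties: every vertex lies in some bag; for every edge, both endpoints lie together in some bag; and for every vertex, the bags containing it form a connected subtree. Here vertex d appears in no bag, so the decomposition is invalid.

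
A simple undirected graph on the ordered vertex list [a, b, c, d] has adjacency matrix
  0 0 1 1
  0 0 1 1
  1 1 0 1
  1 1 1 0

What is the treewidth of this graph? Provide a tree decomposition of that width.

The largest bag has 3 vertices, giving width 2; this decomposition certifies tw(G) ≤ 2. On the other hand G contains the 3-clique {a, c, d}. A clique must lie in a single bag of any decomposition, so no decomposition can have width below 2. Therefore the treewidth is 2.

Treewidth 2.
One such decomposition:
Bags: B1 = {b, c, d}  B2 = {a, c, d}
Tree: B1–B2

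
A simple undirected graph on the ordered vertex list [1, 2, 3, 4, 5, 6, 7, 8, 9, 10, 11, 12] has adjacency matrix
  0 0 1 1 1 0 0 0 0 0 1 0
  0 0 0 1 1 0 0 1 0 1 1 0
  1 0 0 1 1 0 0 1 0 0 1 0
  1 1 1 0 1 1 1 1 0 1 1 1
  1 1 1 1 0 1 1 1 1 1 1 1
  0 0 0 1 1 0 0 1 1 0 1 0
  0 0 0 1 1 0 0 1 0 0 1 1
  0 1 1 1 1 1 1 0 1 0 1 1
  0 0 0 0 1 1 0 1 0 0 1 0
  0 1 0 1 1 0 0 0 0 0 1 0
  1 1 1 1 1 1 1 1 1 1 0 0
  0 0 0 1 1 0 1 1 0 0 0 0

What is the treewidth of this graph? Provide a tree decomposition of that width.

Treewidth 4.
One optimal decomposition is:
Bags: B1 = {2, 4, 5, 10, 11}  B2 = {2, 4, 5, 8, 11}  B3 = {3, 4, 5, 8, 11}  B4 = {4, 5, 6, 8, 11}  B5 = {4, 5, 7, 8, 11}  B6 = {4, 5, 7, 8, 12}  B7 = {1, 3, 4, 5, 11}  B8 = {5, 6, 8, 9, 11}
Tree: B1–B2, B2–B3, B3–B4, B3–B5, B5–B6, B3–B7, B4–B8

Each bag holds 5 vertices, so the decomposition has width 4, which upper-bounds the treewidth. Conversely, {5, 6, 8, 9, 11} is a clique of size 5, and the vertices of any clique must share a bag in every tree decomposition; so some bag has ≥ 5 vertices and tw(G) ≥ 4. The upper and lower bounds meet at 4, so that is the treewidth.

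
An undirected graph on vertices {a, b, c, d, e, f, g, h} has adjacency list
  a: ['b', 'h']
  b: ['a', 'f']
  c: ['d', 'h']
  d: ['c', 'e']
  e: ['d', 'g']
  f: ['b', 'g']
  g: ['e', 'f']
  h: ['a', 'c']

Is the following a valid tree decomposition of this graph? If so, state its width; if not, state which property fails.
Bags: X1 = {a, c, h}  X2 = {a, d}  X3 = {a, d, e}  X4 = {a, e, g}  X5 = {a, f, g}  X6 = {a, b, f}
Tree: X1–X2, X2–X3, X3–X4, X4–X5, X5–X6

A tree decomposition must satisfy three properties: every vertex lies in some bag; for every edge, both endpoints lie together in some bag; and for every vertex, the bags containing it form a connected subtree. Here edge (c,d) lies in no bag, so the decomposition is invalid.

No — edge (c,d) lies in no bag.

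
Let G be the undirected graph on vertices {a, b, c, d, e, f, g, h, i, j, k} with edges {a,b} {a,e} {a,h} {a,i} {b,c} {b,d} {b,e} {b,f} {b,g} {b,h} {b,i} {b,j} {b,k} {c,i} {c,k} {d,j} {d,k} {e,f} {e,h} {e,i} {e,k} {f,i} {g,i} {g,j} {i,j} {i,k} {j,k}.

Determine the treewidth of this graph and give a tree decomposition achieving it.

Treewidth 3.
Bags: B1 = {b, e, i, k}  B2 = {b, i, j, k}  B3 = {b, g, i, j}  B4 = {a, b, e, i}  B5 = {b, c, i, k}  B6 = {a, b, e, h}  B7 = {b, d, j, k}  B8 = {b, e, f, i}
Tree: B1–B2, B2–B3, B1–B4, B1–B5, B4–B6, B2–B7, B1–B8

The largest bag has 4 vertices, giving width 3; this decomposition certifies tw(G) ≤ 3. On the other hand G contains the 4-clique {b, d, j, k}. A clique must lie in a single bag of any decomposition, so no decomposition can have width below 3. Hence tw(G) = 3 exactly.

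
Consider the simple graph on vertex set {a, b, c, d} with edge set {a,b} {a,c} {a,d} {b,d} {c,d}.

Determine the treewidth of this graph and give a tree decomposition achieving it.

Treewidth 2.
Bags: B1 = {a, c, d}  B2 = {a, b, d}
Tree: B1–B2

The largest bag has 3 vertices, giving width 2; this decomposition certifies tw(G) ≤ 2. On the other hand G contains the 3-clique {a, c, d}. A clique must lie in a single bag of any decomposition, so no decomposition can have width below 2. The upper and lower bounds meet at 2, so that is the treewidth.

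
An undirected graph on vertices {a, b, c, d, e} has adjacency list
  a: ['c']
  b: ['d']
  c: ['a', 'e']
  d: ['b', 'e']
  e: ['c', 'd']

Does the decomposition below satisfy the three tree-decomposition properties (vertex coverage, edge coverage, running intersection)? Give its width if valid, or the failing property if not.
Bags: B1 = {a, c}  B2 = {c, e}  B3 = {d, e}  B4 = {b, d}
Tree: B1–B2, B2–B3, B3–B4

Yes; width 1.

Checking the three conditions: (i) the bags cover all of {a, b, c, d, e}; (ii) for each edge, some bag contains both endpoints; (iii) the bags containing any fixed vertex form a subtree. All hold, so the decomposition is valid with width 2 − 1 = 1.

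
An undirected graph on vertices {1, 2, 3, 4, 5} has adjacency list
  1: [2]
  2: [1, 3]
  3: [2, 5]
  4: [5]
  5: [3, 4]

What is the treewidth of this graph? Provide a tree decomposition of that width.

Every bag has size at most 2, so the width is 2 − 1 = 1 and tw(G) ≤ 1. Any graph with an edge has treewidth ≥ 1, and G has the edge 1–2. The upper and lower bounds meet at 1, so that is the treewidth.

Treewidth 1.
One optimal decomposition is:
Bags: B1 = {1, 2}  B2 = {2, 3}  B3 = {3, 5}  B4 = {4, 5}
Tree: B1–B2, B2–B3, B3–B4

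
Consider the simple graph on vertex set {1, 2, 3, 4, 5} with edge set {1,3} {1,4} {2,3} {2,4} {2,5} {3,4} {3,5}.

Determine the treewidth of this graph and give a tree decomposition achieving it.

Treewidth 2.
Bags: B1 = {2, 3, 4}  B2 = {1, 3, 4}  B3 = {2, 3, 5}
Tree: B1–B2, B1–B3

Each bag holds 3 vertices, so the decomposition has width 2, which upper-bounds the treewidth. On the other hand G contains the 3-clique {1, 3, 4}. A clique must lie in a single bag of any decomposition, so no decomposition can have width below 2. Hence tw(G) = 2 exactly.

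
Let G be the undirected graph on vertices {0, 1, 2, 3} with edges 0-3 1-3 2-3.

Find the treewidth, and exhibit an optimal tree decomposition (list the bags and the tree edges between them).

The largest bag has 2 vertices, giving width 1; this decomposition certifies tw(G) ≤ 1. Any graph with an edge has treewidth ≥ 1, and G has the edge 3–1. Therefore the treewidth is 1.

Treewidth 1.
One optimal decomposition is:
Bags: B1 = {1, 3}  B2 = {2, 3}  B3 = {0, 3}
Tree: B1–B2, B2–B3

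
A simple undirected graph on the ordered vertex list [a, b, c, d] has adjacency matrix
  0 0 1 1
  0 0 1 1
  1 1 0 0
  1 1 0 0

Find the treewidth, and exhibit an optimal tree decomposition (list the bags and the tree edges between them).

Treewidth 2.
One such decomposition:
Bags: B1 = {a, b, d}  B2 = {a, b, c}
Tree: B1–B2

Each bag holds 3 vertices, so the decomposition has width 2, which upper-bounds the treewidth. Since b–d–a–c–b is a cycle in G, G is not acyclic. Forests are exactly the graphs of treewidth ≤ 1, so tw(G) ≥ 2. The upper and lower bounds meet at 2, so that is the treewidth.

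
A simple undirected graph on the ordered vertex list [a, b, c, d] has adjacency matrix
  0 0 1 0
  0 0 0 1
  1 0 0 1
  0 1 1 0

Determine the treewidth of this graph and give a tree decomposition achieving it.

Treewidth 1.
One such decomposition:
Bags: B1 = {a, c}  B2 = {c, d}  B3 = {b, d}
Tree: B1–B2, B2–B3

Every bag has size at most 2, so the width is 2 − 1 = 1 and tw(G) ≤ 1. Since G has at least one edge (e.g. a–c), it is not an edgeless graph, so tw(G) ≥ 1. Combining the bounds, tw(G) = 1.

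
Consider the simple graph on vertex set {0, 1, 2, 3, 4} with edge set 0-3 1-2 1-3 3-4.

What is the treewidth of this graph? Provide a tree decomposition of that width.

The largest bag has 2 vertices, giving width 1; this decomposition certifies tw(G) ≤ 1. Any graph with an edge has treewidth ≥ 1, and G has the edge 1–2. Therefore the treewidth is 1.

Treewidth 1.
Bags: B1 = {1, 2}  B2 = {1, 3}  B3 = {3, 4}  B4 = {0, 3}
Tree: B1–B2, B2–B3, B2–B4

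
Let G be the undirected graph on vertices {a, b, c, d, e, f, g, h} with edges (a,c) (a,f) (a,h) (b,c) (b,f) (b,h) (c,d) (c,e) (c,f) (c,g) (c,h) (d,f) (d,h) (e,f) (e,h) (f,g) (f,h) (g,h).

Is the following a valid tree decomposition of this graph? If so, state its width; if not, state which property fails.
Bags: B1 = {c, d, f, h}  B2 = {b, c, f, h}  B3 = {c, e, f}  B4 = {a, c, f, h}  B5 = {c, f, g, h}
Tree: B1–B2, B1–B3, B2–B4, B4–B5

No — edge (h,e) lies in no bag.

A tree decomposition must satisfy three properties: every vertex lies in some bag; for every edge, both endpoints lie together in some bag; and for every vertex, the bags containing it form a connected subtree. Here edge (h,e) lies in no bag, so the decomposition is invalid.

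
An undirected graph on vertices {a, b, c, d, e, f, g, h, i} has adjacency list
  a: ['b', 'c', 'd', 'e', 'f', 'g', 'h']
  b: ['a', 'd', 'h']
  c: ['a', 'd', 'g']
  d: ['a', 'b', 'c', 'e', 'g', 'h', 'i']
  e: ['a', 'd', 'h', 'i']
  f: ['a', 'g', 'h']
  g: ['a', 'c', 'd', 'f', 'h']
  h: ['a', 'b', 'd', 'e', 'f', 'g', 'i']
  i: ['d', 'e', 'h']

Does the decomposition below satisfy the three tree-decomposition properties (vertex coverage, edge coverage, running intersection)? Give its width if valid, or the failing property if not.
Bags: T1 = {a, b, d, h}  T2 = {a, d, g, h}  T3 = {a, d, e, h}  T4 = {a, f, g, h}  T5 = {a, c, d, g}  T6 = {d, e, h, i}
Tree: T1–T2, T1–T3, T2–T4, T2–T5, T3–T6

Every vertex of G appears in some bag (union = {a, b, c, d, e, f, g, h, i}); every edge is covered by a bag; and for each vertex v the set of bags containing v is connected in the bag tree. The decomposition is therefore valid. The largest bag has 4 vertices, so the width is 3.

Yes; width 3.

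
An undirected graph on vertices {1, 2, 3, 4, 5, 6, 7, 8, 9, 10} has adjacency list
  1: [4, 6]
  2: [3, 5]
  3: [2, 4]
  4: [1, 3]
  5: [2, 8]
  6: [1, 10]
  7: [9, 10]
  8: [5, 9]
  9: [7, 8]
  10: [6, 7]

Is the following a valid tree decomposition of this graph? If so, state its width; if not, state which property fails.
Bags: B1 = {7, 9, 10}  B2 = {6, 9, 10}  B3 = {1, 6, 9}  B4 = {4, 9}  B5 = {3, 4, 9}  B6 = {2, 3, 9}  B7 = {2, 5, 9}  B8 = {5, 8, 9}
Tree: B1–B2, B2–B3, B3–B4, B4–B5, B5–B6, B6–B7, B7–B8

A tree decomposition must satisfy three properties: every vertex lies in some bag; for every edge, both endpoints lie together in some bag; and for every vertex, the bags containing it form a connected subtree. Here edge (1,4) lies in no bag, so the decomposition is invalid.

No — edge (1,4) lies in no bag.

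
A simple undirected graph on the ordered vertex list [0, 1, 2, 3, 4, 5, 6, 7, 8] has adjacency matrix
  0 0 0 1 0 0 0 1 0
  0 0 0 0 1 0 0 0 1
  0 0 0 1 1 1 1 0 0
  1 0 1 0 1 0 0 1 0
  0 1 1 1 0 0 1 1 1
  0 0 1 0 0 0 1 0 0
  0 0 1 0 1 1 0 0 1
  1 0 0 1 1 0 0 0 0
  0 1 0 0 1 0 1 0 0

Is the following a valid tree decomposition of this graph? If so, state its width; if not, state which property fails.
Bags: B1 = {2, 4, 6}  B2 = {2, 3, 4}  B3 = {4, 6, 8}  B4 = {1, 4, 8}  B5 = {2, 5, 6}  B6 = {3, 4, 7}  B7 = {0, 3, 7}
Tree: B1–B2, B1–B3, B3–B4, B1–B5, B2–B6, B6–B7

Vertex coverage: the bags together contain {0, 1, 2, 3, 4, 5, 6, 7, 8}, the full vertex set. Edge coverage: each edge of G has both endpoints in at least one bag. Running intersection: for every vertex, the bags containing it form a connected subtree. All three properties hold, so this is a valid tree decomposition of width max|bag| − 1 = 2, and hence tw(G) ≤ 2.

Yes; width 2.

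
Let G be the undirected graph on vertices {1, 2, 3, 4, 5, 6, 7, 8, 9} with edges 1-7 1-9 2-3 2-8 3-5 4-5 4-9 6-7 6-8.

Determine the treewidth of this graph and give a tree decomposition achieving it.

The largest bag has 3 vertices, giving width 2; this decomposition certifies tw(G) ≤ 2. For the lower bound, G contains the cycle 9–1–7–6–8–2–3–5–4–9, so G is not a forest; only forests have treewidth ≤ 1, hence tw(G) ≥ 2. Therefore the treewidth is 2.

Treewidth 2.
One optimal decomposition is:
Bags: B1 = {1, 7, 9}  B2 = {6, 7, 9}  B3 = {6, 8, 9}  B4 = {2, 8, 9}  B5 = {2, 3, 9}  B6 = {3, 5, 9}  B7 = {4, 5, 9}
Tree: B1–B2, B2–B3, B3–B4, B4–B5, B5–B6, B6–B7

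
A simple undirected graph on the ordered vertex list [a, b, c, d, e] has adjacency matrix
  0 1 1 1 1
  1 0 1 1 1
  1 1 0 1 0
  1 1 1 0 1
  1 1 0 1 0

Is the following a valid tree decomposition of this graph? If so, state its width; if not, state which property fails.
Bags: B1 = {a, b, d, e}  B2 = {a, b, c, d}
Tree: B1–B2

Yes; width 3.

Checking the three conditions: (i) the bags cover all of {a, b, c, d, e}; (ii) for each edge, some bag contains both endpoints; (iii) the bags containing any fixed vertex form a subtree. All hold, so the decomposition is valid with width 4 − 1 = 3.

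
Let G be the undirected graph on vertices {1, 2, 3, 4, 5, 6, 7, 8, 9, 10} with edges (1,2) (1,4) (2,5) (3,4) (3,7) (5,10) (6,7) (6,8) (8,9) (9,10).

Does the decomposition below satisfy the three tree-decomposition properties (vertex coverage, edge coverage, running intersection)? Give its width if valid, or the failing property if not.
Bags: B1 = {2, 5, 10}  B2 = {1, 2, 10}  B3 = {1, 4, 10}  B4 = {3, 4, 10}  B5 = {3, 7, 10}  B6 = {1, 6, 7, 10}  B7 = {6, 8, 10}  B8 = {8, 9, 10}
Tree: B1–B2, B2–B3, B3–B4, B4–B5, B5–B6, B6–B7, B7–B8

No — bags containing vertex 1 are not connected in the tree.

A tree decomposition must satisfy three properties: every vertex lies in some bag; for every edge, both endpoints lie together in some bag; and for every vertex, the bags containing it form a connected subtree. Here bags containing vertex 1 are not connected in the tree, so the decomposition is invalid.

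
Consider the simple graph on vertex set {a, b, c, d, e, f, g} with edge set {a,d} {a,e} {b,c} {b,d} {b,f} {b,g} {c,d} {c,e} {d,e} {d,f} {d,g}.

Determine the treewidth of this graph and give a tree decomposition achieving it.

The largest bag has 3 vertices, giving width 2; this decomposition certifies tw(G) ≤ 2. For the lower bound, the 3 vertices {c, d, e} are pairwise adjacent, and any tree decomposition puts a clique entirely inside one bag — forcing width ≥ 2. Combining the bounds, tw(G) = 2.

Treewidth 2.
Bags: B1 = {b, c, d}  B2 = {c, d, e}  B3 = {a, d, e}  B4 = {b, d, g}  B5 = {b, d, f}
Tree: B1–B2, B2–B3, B1–B4, B4–B5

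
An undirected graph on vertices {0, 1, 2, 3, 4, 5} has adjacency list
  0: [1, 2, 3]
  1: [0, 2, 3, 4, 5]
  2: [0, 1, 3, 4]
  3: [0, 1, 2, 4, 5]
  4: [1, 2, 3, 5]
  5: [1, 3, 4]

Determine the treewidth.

3

A width-3 tree decomposition is:
Bags: B1 = {1, 2, 3, 4}  B2 = {1, 3, 4, 5}  B3 = {0, 1, 2, 3}
Tree: B1–B2, B1–B3
The largest bag has 4 vertices, giving width 3; this decomposition certifies tw(G) ≤ 3. On the other hand G contains the 4-clique {0, 1, 2, 3}. A clique must lie in a single bag of any decomposition, so no decomposition can have width below 3. Combining the bounds, tw(G) = 3.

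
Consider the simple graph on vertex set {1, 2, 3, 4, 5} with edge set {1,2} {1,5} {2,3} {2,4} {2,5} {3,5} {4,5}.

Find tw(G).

A width-2 tree decomposition is:
Bags: B1 = {2, 3, 5}  B2 = {2, 4, 5}  B3 = {1, 2, 5}
Tree: B1–B2, B1–B3
Each bag holds 3 vertices, so the decomposition has width 2, which upper-bounds the treewidth. Conversely, {1, 2, 5} is a clique of size 3, and the vertices of any clique must share a bag in every tree decomposition; so some bag has ≥ 3 vertices and tw(G) ≥ 2. Combining the bounds, tw(G) = 2.

2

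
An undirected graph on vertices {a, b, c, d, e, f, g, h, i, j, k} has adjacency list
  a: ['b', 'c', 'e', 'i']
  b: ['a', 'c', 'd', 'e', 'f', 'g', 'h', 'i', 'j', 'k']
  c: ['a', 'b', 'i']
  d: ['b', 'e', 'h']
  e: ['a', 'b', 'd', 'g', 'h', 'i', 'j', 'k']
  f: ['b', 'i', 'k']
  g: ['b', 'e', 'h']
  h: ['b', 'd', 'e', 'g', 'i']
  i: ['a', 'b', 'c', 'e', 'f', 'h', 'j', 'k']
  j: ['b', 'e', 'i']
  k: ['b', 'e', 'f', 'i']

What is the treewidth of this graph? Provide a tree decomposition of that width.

Treewidth 3.
One such decomposition:
Bags: B1 = {b, d, e, h}  B2 = {b, e, h, i}  B3 = {b, e, i, k}  B4 = {a, b, e, i}  B5 = {a, b, c, i}  B6 = {b, e, g, h}  B7 = {b, f, i, k}  B8 = {b, e, i, j}
Tree: B1–B2, B2–B3, B3–B4, B4–B5, B2–B6, B3–B7, B3–B8

The largest bag has 4 vertices, giving width 3; this decomposition certifies tw(G) ≤ 3. Conversely, {b, d, e, h} is a clique of size 4, and the vertices of any clique must share a bag in every tree decomposition; so some bag has ≥ 4 vertices and tw(G) ≥ 3. The upper and lower bounds meet at 3, so that is the treewidth.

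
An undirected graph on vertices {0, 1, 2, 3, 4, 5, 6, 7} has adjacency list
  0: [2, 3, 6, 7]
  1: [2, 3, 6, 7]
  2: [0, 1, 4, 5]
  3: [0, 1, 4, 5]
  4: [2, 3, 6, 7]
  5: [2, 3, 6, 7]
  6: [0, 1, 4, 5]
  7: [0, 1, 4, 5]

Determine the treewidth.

A width-4 tree decomposition is:
Bags: B1 = {0, 2, 3, 6, 7}  B2 = {1, 2, 3, 6, 7}  B3 = {2, 3, 4, 6, 7}  B4 = {2, 3, 5, 6, 7}
Tree: B1–B2, B2–B3, B3–B4
The largest bag has 5 vertices, giving width 4; this decomposition certifies tw(G) ≤ 4. For the lower bound: the 5 vertex sets {0,7}, {1,3}, {4,6}, {2}, {5} are disjoint, each induces a connected subgraph, and every pair is joined by at least one edge of G. Contracting each set to a single vertex therefore yields K_{5} as a minor, and since treewidth is minor-monotone, tw(G) ≥ tw(K_{5}) = 4. The upper and lower bounds meet at 4, so that is the treewidth.

4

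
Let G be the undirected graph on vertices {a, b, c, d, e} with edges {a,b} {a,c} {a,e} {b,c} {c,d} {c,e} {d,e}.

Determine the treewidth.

A width-2 tree decomposition is:
Bags: B1 = {a, b, c}  B2 = {a, c, e}  B3 = {c, d, e}
Tree: B1–B2, B2–B3
Each bag holds 3 vertices, so the decomposition has width 2, which upper-bounds the treewidth. On the other hand G contains the 3-clique {c, d, e}. A clique must lie in a single bag of any decomposition, so no decomposition can have width below 2. Therefore the treewidth is 2.

2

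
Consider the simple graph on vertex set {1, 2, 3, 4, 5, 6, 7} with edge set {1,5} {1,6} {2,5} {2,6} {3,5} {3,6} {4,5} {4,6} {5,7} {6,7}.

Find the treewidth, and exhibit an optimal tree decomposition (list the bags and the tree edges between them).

The largest bag has 3 vertices, giving width 2; this decomposition certifies tw(G) ≤ 2. Since 6–1–5–4–6 is a cycle in G, G is not acyclic. Forests are exactly the graphs of treewidth ≤ 1, so tw(G) ≥ 2. Hence tw(G) = 2 exactly.

Treewidth 2.
Bags: B1 = {1, 5, 6}  B2 = {4, 5, 6}  B3 = {5, 6, 7}  B4 = {2, 5, 6}  B5 = {3, 5, 6}
Tree: B1–B2, B2–B3, B3–B4, B4–B5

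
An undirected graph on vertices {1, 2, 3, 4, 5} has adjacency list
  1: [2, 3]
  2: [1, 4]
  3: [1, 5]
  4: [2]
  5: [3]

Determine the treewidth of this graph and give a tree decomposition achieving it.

Treewidth 1.
Bags: B1 = {1, 2}  B2 = {2, 4}  B3 = {1, 3}  B4 = {3, 5}
Tree: B1–B2, B1–B3, B3–B4

Every bag has size at most 2, so the width is 2 − 1 = 1 and tw(G) ≤ 1. Since G has at least one edge (e.g. 2–1), it is not an edgeless graph, so tw(G) ≥ 1. The upper and lower bounds meet at 1, so that is the treewidth.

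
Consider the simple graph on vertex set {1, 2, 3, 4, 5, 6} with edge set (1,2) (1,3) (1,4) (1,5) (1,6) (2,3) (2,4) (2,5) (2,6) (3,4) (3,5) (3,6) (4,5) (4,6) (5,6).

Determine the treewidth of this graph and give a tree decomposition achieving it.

Treewidth 5.
Bags: B1 = {1, 2, 3, 4, 5, 6}
Tree: (single bag)

With just one bag of size 6, the width is 6 − 1 = 5, so tw(G) ≤ 5. For the lower bound, the 6 vertices {1, 2, 3, 4, 5, 6} are pairwise adjacent, and any tree decomposition puts a clique entirely inside one bag — forcing width ≥ 5. The upper and lower bounds meet at 5, so that is the treewidth.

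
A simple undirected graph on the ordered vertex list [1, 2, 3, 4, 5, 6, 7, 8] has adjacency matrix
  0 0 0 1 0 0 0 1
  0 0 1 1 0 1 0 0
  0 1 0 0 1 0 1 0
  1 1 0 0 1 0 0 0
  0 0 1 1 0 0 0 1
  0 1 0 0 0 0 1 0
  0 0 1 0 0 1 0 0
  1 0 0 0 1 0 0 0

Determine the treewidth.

2

A width-2 tree decomposition is:
Bags: B1 = {3, 6, 7}  B2 = {2, 3, 6}  B3 = {2, 3, 5}  B4 = {2, 4, 5}  B5 = {4, 5, 8}  B6 = {1, 4, 8}
Tree: B1–B2, B2–B3, B3–B4, B4–B5, B5–B6
The largest bag has 3 vertices, giving width 2; this decomposition certifies tw(G) ≤ 2. For the lower bound, G contains the cycle 7–6–2–3–7, so G is not a forest; only forests have treewidth ≤ 1, hence tw(G) ≥ 2. The upper and lower bounds meet at 2, so that is the treewidth.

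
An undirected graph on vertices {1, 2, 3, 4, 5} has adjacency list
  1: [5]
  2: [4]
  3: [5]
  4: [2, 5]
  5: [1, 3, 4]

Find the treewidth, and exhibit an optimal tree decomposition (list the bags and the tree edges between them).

The largest bag has 2 vertices, giving width 1; this decomposition certifies tw(G) ≤ 1. Since G has at least one edge (e.g. 5–4), it is not an edgeless graph, so tw(G) ≥ 1. The upper and lower bounds meet at 1, so that is the treewidth.

Treewidth 1.
One optimal decomposition is:
Bags: B1 = {4, 5}  B2 = {2, 4}  B3 = {3, 5}  B4 = {1, 5}
Tree: B1–B2, B1–B3, B1–B4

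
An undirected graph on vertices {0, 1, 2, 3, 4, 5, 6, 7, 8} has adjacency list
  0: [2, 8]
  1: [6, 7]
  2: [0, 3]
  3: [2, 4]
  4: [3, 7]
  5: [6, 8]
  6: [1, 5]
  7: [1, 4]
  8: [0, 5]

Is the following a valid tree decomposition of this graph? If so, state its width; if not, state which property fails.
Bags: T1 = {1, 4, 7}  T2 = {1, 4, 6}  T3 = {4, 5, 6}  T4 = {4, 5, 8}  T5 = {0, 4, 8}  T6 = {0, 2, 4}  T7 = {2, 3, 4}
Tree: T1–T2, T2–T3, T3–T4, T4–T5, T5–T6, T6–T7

Yes; width 2.

Every vertex of G appears in some bag (union = {0, 1, 2, 3, 4, 5, 6, 7, 8}); every edge is covered by a bag; and for each vertex v the set of bags containing v is connected in the bag tree. The decomposition is therefore valid. The largest bag has 3 vertices, so the width is 2.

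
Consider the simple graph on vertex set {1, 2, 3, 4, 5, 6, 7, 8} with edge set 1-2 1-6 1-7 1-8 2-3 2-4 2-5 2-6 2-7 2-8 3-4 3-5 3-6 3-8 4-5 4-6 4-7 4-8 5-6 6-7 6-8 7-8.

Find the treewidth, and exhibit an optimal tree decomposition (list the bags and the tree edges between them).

Treewidth 4.
One optimal decomposition is:
Bags: B1 = {2, 4, 6, 7, 8}  B2 = {2, 3, 4, 6, 8}  B3 = {1, 2, 6, 7, 8}  B4 = {2, 3, 4, 5, 6}
Tree: B1–B2, B1–B3, B2–B4

The largest bag has 5 vertices, giving width 4; this decomposition certifies tw(G) ≤ 4. Conversely, {1, 2, 6, 7, 8} is a clique of size 5, and the vertices of any clique must share a bag in every tree decomposition; so some bag has ≥ 5 vertices and tw(G) ≥ 4. Hence tw(G) = 4 exactly.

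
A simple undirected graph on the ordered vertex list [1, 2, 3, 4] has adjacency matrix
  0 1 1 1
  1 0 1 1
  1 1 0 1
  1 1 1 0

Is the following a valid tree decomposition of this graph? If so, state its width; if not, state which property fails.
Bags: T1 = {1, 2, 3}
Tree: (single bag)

No — vertex 4 appears in no bag.

A tree decomposition must satisfy three properties: every vertex lies in some bag; for every edge, both endpoints lie together in some bag; and for every vertex, the bags containing it form a connected subtree. Here vertex 4 appears in no bag, so the decomposition is invalid.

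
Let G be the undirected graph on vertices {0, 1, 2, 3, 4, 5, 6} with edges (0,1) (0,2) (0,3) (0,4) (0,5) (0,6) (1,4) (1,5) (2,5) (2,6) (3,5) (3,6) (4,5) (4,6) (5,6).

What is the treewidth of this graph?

A width-3 tree decomposition is:
Bags: B1 = {0, 2, 5, 6}  B2 = {0, 3, 5, 6}  B3 = {0, 4, 5, 6}  B4 = {0, 1, 4, 5}
Tree: B1–B2, B1–B3, B3–B4
Every bag has size at most 4, so the width is 4 − 1 = 3 and tw(G) ≤ 3. Conversely, {0, 1, 4, 5} is a clique of size 4, and the vertices of any clique must share a bag in every tree decomposition; so some bag has ≥ 4 vertices and tw(G) ≥ 3. Combining the bounds, tw(G) = 3.

3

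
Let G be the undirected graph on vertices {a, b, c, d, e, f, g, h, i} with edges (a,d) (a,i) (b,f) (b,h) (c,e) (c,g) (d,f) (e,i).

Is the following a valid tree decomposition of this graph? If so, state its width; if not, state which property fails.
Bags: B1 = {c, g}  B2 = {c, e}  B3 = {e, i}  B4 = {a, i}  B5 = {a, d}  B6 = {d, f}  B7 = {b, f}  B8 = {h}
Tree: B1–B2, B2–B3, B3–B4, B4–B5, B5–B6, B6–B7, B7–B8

No — edge (b,h) lies in no bag.

A tree decomposition must satisfy three properties: every vertex lies in some bag; for every edge, both endpoints lie together in some bag; and for every vertex, the bags containing it form a connected subtree. Here edge (b,h) lies in no bag, so the decomposition is invalid.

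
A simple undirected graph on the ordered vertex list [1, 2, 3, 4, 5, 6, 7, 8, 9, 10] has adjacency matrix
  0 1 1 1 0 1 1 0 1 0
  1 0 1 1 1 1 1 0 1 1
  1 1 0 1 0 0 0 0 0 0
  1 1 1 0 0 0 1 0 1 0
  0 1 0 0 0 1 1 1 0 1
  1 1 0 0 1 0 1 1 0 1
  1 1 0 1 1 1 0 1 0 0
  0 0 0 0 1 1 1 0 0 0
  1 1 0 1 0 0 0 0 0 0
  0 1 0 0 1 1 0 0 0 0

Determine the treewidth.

A width-3 tree decomposition is:
Bags: B1 = {1, 2, 6, 7}  B2 = {1, 2, 4, 7}  B3 = {2, 5, 6, 7}  B4 = {5, 6, 7, 8}  B5 = {2, 5, 6, 10}  B6 = {1, 2, 3, 4}  B7 = {1, 2, 4, 9}
Tree: B1–B2, B1–B3, B3–B4, B3–B5, B2–B6, B2–B7
Each bag holds 4 vertices, so the decomposition has width 3, which upper-bounds the treewidth. On the other hand G contains the 4-clique {5, 6, 7, 8}. A clique must lie in a single bag of any decomposition, so no decomposition can have width below 3. Combining the bounds, tw(G) = 3.

3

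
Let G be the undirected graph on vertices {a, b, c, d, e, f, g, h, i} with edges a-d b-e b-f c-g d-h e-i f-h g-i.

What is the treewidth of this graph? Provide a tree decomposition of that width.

Treewidth 1.
One optimal decomposition is:
Bags: B1 = {a, d}  B2 = {d, h}  B3 = {f, h}  B4 = {b, f}  B5 = {b, e}  B6 = {e, i}  B7 = {g, i}  B8 = {c, g}
Tree: B1–B2, B2–B3, B3–B4, B4–B5, B5–B6, B6–B7, B7–B8

Each bag holds 2 vertices, so the decomposition has width 1, which upper-bounds the treewidth. Any graph with an edge has treewidth ≥ 1, and G has the edge a–d. Combining the bounds, tw(G) = 1.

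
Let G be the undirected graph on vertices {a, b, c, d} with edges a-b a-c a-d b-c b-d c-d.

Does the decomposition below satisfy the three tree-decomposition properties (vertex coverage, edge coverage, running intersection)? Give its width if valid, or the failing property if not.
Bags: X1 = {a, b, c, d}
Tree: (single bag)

Yes; width 3.

Every vertex of G appears in some bag (union = {a, b, c, d}); every edge is covered by a bag; and for each vertex v the set of bags containing v is connected in the bag tree. The decomposition is therefore valid. The largest bag has 4 vertices, so the width is 3.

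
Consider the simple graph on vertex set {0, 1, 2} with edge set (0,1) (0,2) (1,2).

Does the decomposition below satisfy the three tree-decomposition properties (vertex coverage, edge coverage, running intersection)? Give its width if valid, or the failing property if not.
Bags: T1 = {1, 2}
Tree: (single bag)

No — vertex 0 appears in no bag.

A tree decomposition must satisfy three properties: every vertex lies in some bag; for every edge, both endpoints lie together in some bag; and for every vertex, the bags containing it form a connected subtree. Here vertex 0 appears in no bag, so the decomposition is invalid.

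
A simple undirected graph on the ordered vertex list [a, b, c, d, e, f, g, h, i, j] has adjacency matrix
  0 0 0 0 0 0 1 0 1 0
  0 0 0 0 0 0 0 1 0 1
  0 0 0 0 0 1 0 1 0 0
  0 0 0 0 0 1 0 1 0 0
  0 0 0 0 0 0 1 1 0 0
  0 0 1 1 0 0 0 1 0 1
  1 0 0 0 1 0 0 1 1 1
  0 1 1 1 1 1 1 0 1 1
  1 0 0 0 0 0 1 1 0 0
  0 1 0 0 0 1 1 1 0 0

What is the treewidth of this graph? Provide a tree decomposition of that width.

Every bag has size at most 3, so the width is 3 − 1 = 2 and tw(G) ≤ 2. Conversely, {f, h, j} is a clique of size 3, and the vertices of any clique must share a bag in every tree decomposition; so some bag has ≥ 3 vertices and tw(G) ≥ 2. The upper and lower bounds meet at 2, so that is the treewidth.

Treewidth 2.
Bags: B1 = {g, h, i}  B2 = {e, g, h}  B3 = {g, h, j}  B4 = {f, h, j}  B5 = {a, g, i}  B6 = {c, f, h}  B7 = {b, h, j}  B8 = {d, f, h}
Tree: B1–B2, B2–B3, B3–B4, B1–B5, B4–B6, B3–B7, B4–B8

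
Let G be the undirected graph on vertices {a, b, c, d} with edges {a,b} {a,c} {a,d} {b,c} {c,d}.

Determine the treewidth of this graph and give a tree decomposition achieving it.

Every bag has size at most 3, so the width is 3 − 1 = 2 and tw(G) ≤ 2. Conversely, {a, c, d} is a clique of size 3, and the vertices of any clique must share a bag in every tree decomposition; so some bag has ≥ 3 vertices and tw(G) ≥ 2. Hence tw(G) = 2 exactly.

Treewidth 2.
One optimal decomposition is:
Bags: B1 = {a, c, d}  B2 = {a, b, c}
Tree: B1–B2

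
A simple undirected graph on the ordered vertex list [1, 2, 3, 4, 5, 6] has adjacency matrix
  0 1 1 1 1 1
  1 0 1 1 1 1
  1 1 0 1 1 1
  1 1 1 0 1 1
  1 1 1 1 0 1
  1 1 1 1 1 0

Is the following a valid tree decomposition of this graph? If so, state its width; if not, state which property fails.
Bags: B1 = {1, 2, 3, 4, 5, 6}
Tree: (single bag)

Every vertex of G appears in some bag (union = {1, 2, 3, 4, 5, 6}); every edge is covered by a bag; and for each vertex v the set of bags containing v is connected in the bag tree. The decomposition is therefore valid. The largest bag has 6 vertices, so the width is 5.

Yes; width 5.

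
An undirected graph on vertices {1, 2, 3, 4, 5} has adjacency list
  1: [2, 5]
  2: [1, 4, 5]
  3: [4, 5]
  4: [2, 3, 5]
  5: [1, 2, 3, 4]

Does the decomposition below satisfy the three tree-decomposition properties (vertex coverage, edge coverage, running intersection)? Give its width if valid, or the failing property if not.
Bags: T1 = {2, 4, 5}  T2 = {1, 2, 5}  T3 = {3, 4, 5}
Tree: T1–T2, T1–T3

Yes; width 2.

Every vertex of G appears in some bag (union = {1, 2, 3, 4, 5}); every edge is covered by a bag; and for each vertex v the set of bags containing v is connected in the bag tree. The decomposition is therefore valid. The largest bag has 3 vertices, so the width is 2.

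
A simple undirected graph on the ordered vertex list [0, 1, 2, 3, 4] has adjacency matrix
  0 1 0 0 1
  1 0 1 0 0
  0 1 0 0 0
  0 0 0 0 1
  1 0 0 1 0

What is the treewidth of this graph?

A width-1 tree decomposition is:
Bags: B1 = {1, 2}  B2 = {0, 1}  B3 = {0, 4}  B4 = {3, 4}
Tree: B1–B2, B2–B3, B3–B4
Every bag has size at most 2, so the width is 2 − 1 = 1 and tw(G) ≤ 1. Since G has at least one edge (e.g. 2–1), it is not an edgeless graph, so tw(G) ≥ 1. Therefore the treewidth is 1.

1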